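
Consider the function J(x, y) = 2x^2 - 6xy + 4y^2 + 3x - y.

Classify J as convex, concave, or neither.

J is quadratic, so its Hessian is the constant matrix H = [[4, -6], [-6, 8]].
det(H) = -4, tr(H) = 12.
det(H) < 0, so H is indefinite: neither convex nor concave.

neither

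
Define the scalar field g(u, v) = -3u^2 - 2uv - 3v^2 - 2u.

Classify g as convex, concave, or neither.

concave

g is quadratic, so its Hessian is the constant matrix H = [[-6, -2], [-2, -6]].
det(H) = 32, tr(H) = -12.
det(H) > 0 and tr(H) < 0, so H is negative definite everywhere: concave.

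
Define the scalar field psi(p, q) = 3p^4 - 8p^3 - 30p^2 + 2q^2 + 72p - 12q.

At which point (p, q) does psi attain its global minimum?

psi(p,q) separates as A(p) + B(q), so its minimum is min A + min B.
A'(p) = 12(p - 3)(p - 1)(p + 2) vanishes at p ∈ {-2, 1, 3}; B'(q) = 4q - 12 vanishes at q ∈ {3}.
Local minima of A (where A''>0): A(-2)=-152, A(3)=-27. Local minima of B: B(3)=-18.
So the global minimum of psi is A(-2) + B(3) = -152 − 18 = -170, attained at (-2, 3).

(-2, 3)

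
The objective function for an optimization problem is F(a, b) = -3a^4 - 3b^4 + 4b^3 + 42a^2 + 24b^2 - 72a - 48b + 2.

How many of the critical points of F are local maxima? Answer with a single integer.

4

F separates as a function of a plus a function of b, so ∇F=0 decouples.
∂F/∂a = -12(a - 2)(a - 1)(a + 3) = 0 at a ∈ {-3, 1, 2}; ∂F/∂b = -12(b - 2)(b - 1)(b + 2) = 0 at b ∈ {-2, 1, 2}.
The Hessian is diagonal: diag(F_aa, F_bb). Second derivatives: F_aa(-3)=-240, F_aa(1)=48, F_aa(2)=-60; F_bb(-2)=-144, F_bb(1)=36, F_bb(2)=-48.
Local maxima occur where both diagonal entries negative: (-3, -2), (-3, 2), (2, -2), (2, 2). Count: 4.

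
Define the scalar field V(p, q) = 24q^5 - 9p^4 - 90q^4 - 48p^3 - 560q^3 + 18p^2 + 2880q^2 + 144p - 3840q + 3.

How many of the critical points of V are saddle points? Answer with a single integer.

V separates as a function of p plus a function of q, so ∇V=0 decouples.
∂V/∂p = -36(p - 1)(p + 1)(p + 4) = 0 at p ∈ {-4, -1, 1}; ∂V/∂q = 120(q - 4)(q - 2)(q - 1)(q + 4) = 0 at q ∈ {-4, 1, 2, 4}.
The Hessian is diagonal: diag(V_pp, V_qq). Second derivatives: V_pp(-4)=-540, V_pp(-1)=216, V_pp(1)=-360; V_qq(-4)=-28800, V_qq(1)=1800, V_qq(2)=-1440, V_qq(4)=5760.
Saddle points occur where the two diagonal entries have opposite signs: (-4, 1), (-4, 4), (-1, -4), (-1, 2), (1, 1), (1, 4). Count: 6.

6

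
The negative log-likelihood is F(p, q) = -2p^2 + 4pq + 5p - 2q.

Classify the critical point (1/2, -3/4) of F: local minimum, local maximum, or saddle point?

saddle point

The Hessian of F is constant: H = [[-4, 4], [4, 0]].
det(H) = (-4)·0 − 4² = -16.
Since det(H) < 0, H is indefinite and the critical point is a saddle point.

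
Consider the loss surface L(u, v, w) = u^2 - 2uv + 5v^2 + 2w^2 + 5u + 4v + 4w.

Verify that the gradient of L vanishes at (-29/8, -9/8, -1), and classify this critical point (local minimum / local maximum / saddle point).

∇L = (2u - 2v + 5, -2u + 10v + 4, 4w + 4); substituting (-29/8, -9/8, -1) gives ∇L = (0, 0, 0), so (-29/8, -9/8, -1) is indeed a critical point.
The Hessian is constant: H = [[2, -2, 0], [-2, 10, 0], [0, 0, 4]].
Leading principal minors: Δ₁ = 2, Δ₂ = 16, Δ₃ = 64.
All leading minors are positive, so H is positive definite: a local minimum.

local minimum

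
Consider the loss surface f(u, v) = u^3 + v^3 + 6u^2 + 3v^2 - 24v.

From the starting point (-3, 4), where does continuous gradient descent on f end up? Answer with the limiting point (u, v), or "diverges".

(0, 2)

f is separable, so gradient descent decouples: u follows -∂f/∂u, v follows -∂f/∂v.
∂f/∂u = 3u(u + 4); at u=-3 this is -9, so u increases.
∂f/∂v = 3(v - 2)(v + 4); at v=4 this is 48, so v decreases.
u converges to its nearest critical value 0 (a local min of the u-part); v converges to 2. The iterate converges to (0, 2).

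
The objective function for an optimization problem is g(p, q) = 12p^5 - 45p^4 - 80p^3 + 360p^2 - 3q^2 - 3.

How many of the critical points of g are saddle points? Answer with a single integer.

g separates as a function of p plus a function of q, so ∇g=0 decouples.
∂g/∂p = 60p(p - 3)(p - 2)(p + 2) = 0 at p ∈ {-2, 0, 2, 3}; ∂g/∂q = -6q = 0 at q ∈ {0}.
The Hessian is diagonal: diag(g_pp, g_qq). Second derivatives: g_pp(-2)=-2400, g_pp(0)=720, g_pp(2)=-480, g_pp(3)=900; g_qq(0)=-6.
Saddle points occur where the two diagonal entries have opposite signs: (0, 0), (3, 0). Count: 2.

2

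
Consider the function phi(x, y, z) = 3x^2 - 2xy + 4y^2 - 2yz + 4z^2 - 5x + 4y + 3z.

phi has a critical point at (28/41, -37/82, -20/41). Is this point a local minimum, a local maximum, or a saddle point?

The Hessian is constant: H = [[6, -2, 0], [-2, 8, -2], [0, -2, 8]].
Leading principal minors: Δ₁ = 6, Δ₂ = 44, Δ₃ = 328.
All leading minors are positive, so H is positive definite: a local minimum.

local minimum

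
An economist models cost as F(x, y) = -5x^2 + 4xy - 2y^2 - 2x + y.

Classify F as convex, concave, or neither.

concave

F is quadratic, so its Hessian is the constant matrix H = [[-10, 4], [4, -4]].
det(H) = 24, tr(H) = -14.
det(H) > 0 and tr(H) < 0, so H is negative definite everywhere: concave.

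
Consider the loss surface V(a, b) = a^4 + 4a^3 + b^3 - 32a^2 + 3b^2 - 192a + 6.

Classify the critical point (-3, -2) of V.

local maximum

The mixed partial ∂²V/∂a∂b is 0, so the Hessian at any point is diag(V_aa, V_bb) = diag(4(3a^2 + 6a - 16), 6(b + 1)).
At (-3, -2): H = diag(-28, -6).
Both eigenvalues are negative, so H is negative definite: a local maximum.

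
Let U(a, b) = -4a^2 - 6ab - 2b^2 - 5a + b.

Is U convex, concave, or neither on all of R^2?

neither

U is quadratic, so its Hessian is the constant matrix H = [[-8, -6], [-6, -4]].
det(H) = -4, tr(H) = -12.
det(H) < 0, so H is indefinite: neither convex nor concave.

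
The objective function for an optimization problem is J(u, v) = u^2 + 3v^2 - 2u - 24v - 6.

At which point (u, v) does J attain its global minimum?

J(u,v) separates as P(u) + Q(v) − 6, so its minimum is min P + min Q − 6.
P'(u) = 2u - 2 vanishes at u ∈ {1}; Q'(v) = 6v - 24 vanishes at v ∈ {4}.
Local minima of P (where P''>0): P(1)=-1. Local minima of Q: Q(4)=-48.
So the global minimum of J is P(1) + Q(4) − 6 = -1 − 48 − 6 = -55, attained at (1, 4).

(1, 4)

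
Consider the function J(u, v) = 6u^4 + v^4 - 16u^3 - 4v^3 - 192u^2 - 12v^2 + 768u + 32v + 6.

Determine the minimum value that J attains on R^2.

J(u,v) separates as P(u) + Q(v) + 6, so its minimum is min P + min Q + 6.
P'(u) = 24(u - 4)(u - 2)(u + 4) vanishes at u ∈ {-4, 2, 4}; Q'(v) = 4(v - 4)(v - 1)(v + 2) vanishes at v ∈ {-2, 1, 4}.
Local minima of P (where P''>0): P(-4)=-3584, P(4)=512. Local minima of Q: Q(-2)=-64, Q(4)=-64.
So the global minimum of J is P(-4) + Q(-2) + 6 = -3584 − 64 + 6 = -3642, attained at (-4, -2).

-3642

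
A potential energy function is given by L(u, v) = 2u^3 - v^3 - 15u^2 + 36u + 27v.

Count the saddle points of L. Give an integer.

L separates as a function of u plus a function of v, so ∇L=0 decouples.
∂L/∂u = 6(u - 3)(u - 2) = 0 at u ∈ {2, 3}; ∂L/∂v = -3(v - 3)(v + 3) = 0 at v ∈ {-3, 3}.
The Hessian is diagonal: diag(L_uu, L_vv). Second derivatives: L_uu(2)=-6, L_uu(3)=6; L_vv(-3)=18, L_vv(3)=-18.
Saddle points occur where the two diagonal entries have opposite signs: (2, -3), (3, 3). Count: 2.

2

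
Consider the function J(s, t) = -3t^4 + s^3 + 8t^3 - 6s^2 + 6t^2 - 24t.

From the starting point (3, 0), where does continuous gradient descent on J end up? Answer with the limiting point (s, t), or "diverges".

J is separable, so gradient descent decouples: s follows -∂J/∂s, t follows -∂J/∂t.
∂J/∂s = 3s(s - 4); at s=3 this is -9, so s increases.
∂J/∂t = -12(t - 2)(t - 1)(t + 1); at t=0 this is -24, so t increases.
s converges to its nearest critical value 4 (a local min of the s-part); t converges to 1. The iterate converges to (4, 1).

(4, 1)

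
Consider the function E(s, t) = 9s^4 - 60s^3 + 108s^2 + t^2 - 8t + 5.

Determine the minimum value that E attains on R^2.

E(s,t) separates as P(s) + Q(t) + 5, so its minimum is min P + min Q + 5.
P'(s) = 36s(s - 3)(s - 2) vanishes at s ∈ {0, 2, 3}; Q'(t) = 2(t - 4) vanishes at t ∈ {4}.
Local minima of P (where P''>0): P(0)=0, P(3)=81. Local minima of Q: Q(4)=-16.
So the global minimum of E is P(0) + Q(4) + 5 = 0 − 16 + 5 = -11, attained at (0, 4).

-11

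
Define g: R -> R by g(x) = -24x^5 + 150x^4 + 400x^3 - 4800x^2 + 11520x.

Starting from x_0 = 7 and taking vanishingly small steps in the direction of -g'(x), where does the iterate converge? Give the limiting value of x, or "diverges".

diverges

g'(x) = -120(x - 4)(x - 3)(x - 2)(x + 4), so g'(7) = -79200.
Gradient descent moves in the -g' direction, i.e. x is increasing.
There is no critical point above x=7, and g' keeps the same sign, so the iterate runs off to +∞.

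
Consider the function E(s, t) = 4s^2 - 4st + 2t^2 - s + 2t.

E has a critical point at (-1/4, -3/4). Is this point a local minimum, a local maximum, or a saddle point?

local minimum

The Hessian of E is constant: H = [[8, -4], [-4, 4]].
det(H) = 8·4 − (-4)² = 16.
det(H) > 0 and tr(H) = 12 > 0, so H is positive definite and the point is a local minimum.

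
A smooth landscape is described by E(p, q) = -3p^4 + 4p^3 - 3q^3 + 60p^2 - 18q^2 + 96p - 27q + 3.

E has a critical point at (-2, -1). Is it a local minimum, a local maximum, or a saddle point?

The mixed partial ∂²E/∂p∂q is 0, so the Hessian at any point is diag(E_pp, E_qq) = diag(12(-3p^2 + 2p + 10), -18(q + 2)).
At (-2, -1): H = diag(-72, -18).
Both eigenvalues are negative, so H is negative definite: a local maximum.

local maximum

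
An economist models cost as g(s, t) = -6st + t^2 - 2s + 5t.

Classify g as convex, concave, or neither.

neither

g is quadratic, so its Hessian is the constant matrix H = [[0, -6], [-6, 2]].
det(H) = -36, tr(H) = 2.
det(H) < 0, so H is indefinite: neither convex nor concave.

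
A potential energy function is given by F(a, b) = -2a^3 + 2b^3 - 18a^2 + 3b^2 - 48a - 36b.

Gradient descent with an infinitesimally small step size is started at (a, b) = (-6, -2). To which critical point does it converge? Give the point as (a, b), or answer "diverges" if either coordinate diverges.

(-4, 2)

F is separable, so gradient descent decouples: a follows -∂F/∂a, b follows -∂F/∂b.
∂F/∂a = -6(a + 2)(a + 4); at a=-6 this is -48, so a increases.
∂F/∂b = 6(b - 2)(b + 3); at b=-2 this is -24, so b increases.
a converges to its nearest critical value -4 (a local min of the a-part); b converges to 2. The iterate converges to (-4, 2).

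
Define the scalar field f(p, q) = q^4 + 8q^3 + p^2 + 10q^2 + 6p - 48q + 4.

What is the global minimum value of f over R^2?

-34

f(p,q) separates as A(p) + B(q) + 4, so its minimum is min A + min B + 4.
A'(p) = 2p + 6 vanishes at p ∈ {-3}; B'(q) = 4(q - 1)(q + 3)(q + 4) vanishes at q ∈ {-4, -3, 1}.
Local minima of A (where A''>0): A(-3)=-9. Local minima of B: B(-4)=96, B(1)=-29.
So the global minimum of f is A(-3) + B(1) + 4 = -9 − 29 + 4 = -34, attained at (-3, 1).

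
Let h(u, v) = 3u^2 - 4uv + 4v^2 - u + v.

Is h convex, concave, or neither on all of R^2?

h is quadratic, so its Hessian is the constant matrix H = [[6, -4], [-4, 8]].
det(H) = 32, tr(H) = 14.
det(H) > 0 and tr(H) > 0, so H is positive definite everywhere: convex.

convex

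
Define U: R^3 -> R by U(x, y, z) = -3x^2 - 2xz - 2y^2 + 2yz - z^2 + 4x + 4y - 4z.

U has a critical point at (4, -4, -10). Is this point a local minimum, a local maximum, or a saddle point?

The Hessian is constant: H = [[-6, 0, -2], [0, -4, 2], [-2, 2, -2]].
Leading principal minors: Δ₁ = -6, Δ₂ = 24, Δ₃ = -8.
The minors alternate sign starting negative (−, +, −), so H is negative definite: a local maximum.

local maximum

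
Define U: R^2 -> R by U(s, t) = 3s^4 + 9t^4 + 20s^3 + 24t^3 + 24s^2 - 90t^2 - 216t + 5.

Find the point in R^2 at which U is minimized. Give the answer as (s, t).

(-4, 2)

U(s,t) separates as P(s) + Q(t) + 5, so its minimum is min P + min Q + 5.
P'(s) = 12s(s + 1)(s + 4) vanishes at s ∈ {-4, -1, 0}; Q'(t) = 36(t - 2)(t + 1)(t + 3) vanishes at t ∈ {-3, -1, 2}.
Local minima of P (where P''>0): P(-4)=-128, P(0)=0. Local minima of Q: Q(-3)=-81, Q(2)=-456.
So the global minimum of U is P(-4) + Q(2) + 5 = -128 − 456 + 5 = -579, attained at (-4, 2).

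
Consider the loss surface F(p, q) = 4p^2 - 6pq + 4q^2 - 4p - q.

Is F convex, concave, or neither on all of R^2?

F is quadratic, so its Hessian is the constant matrix H = [[8, -6], [-6, 8]].
det(H) = 28, tr(H) = 16.
det(H) > 0 and tr(H) > 0, so H is positive definite everywhere: convex.

convex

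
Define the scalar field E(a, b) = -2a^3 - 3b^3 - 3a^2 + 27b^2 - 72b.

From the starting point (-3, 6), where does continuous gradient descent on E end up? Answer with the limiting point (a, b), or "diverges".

diverges

E is separable, so gradient descent decouples: a follows -∂E/∂a, b follows -∂E/∂b.
∂E/∂a = -6a(a + 1); at a=-3 this is -36, so a increases.
∂E/∂b = -9(b - 4)(b - 2); at b=6 this is -72, so b increases.
The b-coordinate has no critical point in that direction and runs off to infinity.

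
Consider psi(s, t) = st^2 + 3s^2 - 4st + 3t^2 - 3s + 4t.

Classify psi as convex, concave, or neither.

neither

The term st^2 is cubic, so the Hessian is not constant.
∂²psi/∂t² = 2s + 6, which takes both signs as s varies (negative for sufficiently negative s). A diagonal entry of the Hessian changing sign means the Hessian is neither positive- nor negative-semidefinite on all of R^2.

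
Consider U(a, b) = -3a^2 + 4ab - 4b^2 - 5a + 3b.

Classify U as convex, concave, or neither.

U is quadratic, so its Hessian is the constant matrix H = [[-6, 4], [4, -8]].
det(H) = 32, tr(H) = -14.
det(H) > 0 and tr(H) < 0, so H is negative definite everywhere: concave.

concave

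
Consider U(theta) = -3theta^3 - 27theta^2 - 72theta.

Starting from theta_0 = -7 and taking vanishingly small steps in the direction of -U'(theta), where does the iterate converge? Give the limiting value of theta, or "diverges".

U'(theta) = -9(theta + 2)(theta + 4), so U'(-7) = -135.
Gradient descent moves in the -U' direction, i.e. theta is increasing.
The nearest critical point in that direction is theta = -4, where U'' = 18 > 0 (a local minimum). The iterate converges there.

-4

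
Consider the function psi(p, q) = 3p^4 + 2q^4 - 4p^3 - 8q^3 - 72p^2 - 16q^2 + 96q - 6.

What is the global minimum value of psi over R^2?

psi(p,q) separates as A(p) + B(q) − 6, so its minimum is min A + min B − 6.
A'(p) = 12p(p - 4)(p + 3) vanishes at p ∈ {-3, 0, 4}; B'(q) = 8(q - 3)(q - 2)(q + 2) vanishes at q ∈ {-2, 2, 3}.
Local minima of A (where A''>0): A(-3)=-297, A(4)=-640. Local minima of B: B(-2)=-160, B(3)=90.
So the global minimum of psi is A(4) + B(-2) − 6 = -640 − 160 − 6 = -806, attained at (4, -2).

-806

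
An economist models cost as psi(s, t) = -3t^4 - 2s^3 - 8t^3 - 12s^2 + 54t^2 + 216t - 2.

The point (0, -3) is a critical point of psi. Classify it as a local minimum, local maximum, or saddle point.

local maximum

The mixed partial ∂²psi/∂s∂t is 0, so the Hessian at any point is diag(psi_ss, psi_tt) = diag(-12(s + 2), 12(-3t^2 - 4t + 9)).
At (0, -3): H = diag(-24, -72).
Both eigenvalues are negative, so H is negative definite: a local maximum.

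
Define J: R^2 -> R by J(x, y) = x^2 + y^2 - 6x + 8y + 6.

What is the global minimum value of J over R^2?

J(x,y) separates as P(x) + Q(y) + 6, so its minimum is min P + min Q + 6.
P'(x) = 2x - 6 vanishes at x ∈ {3}; Q'(y) = 2y + 8 vanishes at y ∈ {-4}.
Local minima of P (where P''>0): P(3)=-9. Local minima of Q: Q(-4)=-16.
So the global minimum of J is P(3) + Q(-4) + 6 = -9 − 16 + 6 = -19, attained at (3, -4).

-19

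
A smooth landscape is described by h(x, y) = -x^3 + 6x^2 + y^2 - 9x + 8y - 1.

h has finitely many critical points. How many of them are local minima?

1

h separates as a function of x plus a function of y, so ∇h=0 decouples.
∂h/∂x = -3(x - 3)(x - 1) = 0 at x ∈ {1, 3}; ∂h/∂y = 2(y + 4) = 0 at y ∈ {-4}.
The Hessian is diagonal: diag(h_xx, h_yy). Second derivatives: h_xx(1)=6, h_xx(3)=-6; h_yy(-4)=2.
Local minima occur where both diagonal entries positive: (1, -4). Count: 1.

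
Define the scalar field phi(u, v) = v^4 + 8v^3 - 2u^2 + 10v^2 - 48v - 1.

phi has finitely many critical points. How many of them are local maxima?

1

phi separates as a function of u plus a function of v, so ∇phi=0 decouples.
∂phi/∂u = -4u = 0 at u ∈ {0}; ∂phi/∂v = 4(v - 1)(v + 3)(v + 4) = 0 at v ∈ {-4, -3, 1}.
The Hessian is diagonal: diag(phi_uu, phi_vv). Second derivatives: phi_uu(0)=-4; phi_vv(-4)=20, phi_vv(-3)=-16, phi_vv(1)=80.
Local maxima occur where both diagonal entries negative: (0, -3). Count: 1.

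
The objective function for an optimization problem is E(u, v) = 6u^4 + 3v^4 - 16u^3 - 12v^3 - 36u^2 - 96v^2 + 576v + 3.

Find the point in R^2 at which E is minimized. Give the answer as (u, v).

E(u,v) separates as P(u) + Q(v) + 3, so its minimum is min P + min Q + 3.
P'(u) = 24u(u - 3)(u + 1) vanishes at u ∈ {-1, 0, 3}; Q'(v) = 12(v - 4)(v - 3)(v + 4) vanishes at v ∈ {-4, 3, 4}.
Local minima of P (where P''>0): P(-1)=-14, P(3)=-270. Local minima of Q: Q(-4)=-2304, Q(4)=768.
So the global minimum of E is P(3) + Q(-4) + 3 = -270 − 2304 + 3 = -2571, attained at (3, -4).

(3, -4)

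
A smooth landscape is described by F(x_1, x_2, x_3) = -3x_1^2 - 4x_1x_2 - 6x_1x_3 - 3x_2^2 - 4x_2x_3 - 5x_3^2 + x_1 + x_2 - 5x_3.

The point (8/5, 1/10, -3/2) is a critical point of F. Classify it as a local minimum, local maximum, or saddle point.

local maximum

The Hessian is constant: H = [[-6, -4, -6], [-4, -6, -4], [-6, -4, -10]].
Leading principal minors: Δ₁ = -6, Δ₂ = 20, Δ₃ = -80.
The minors alternate sign starting negative (−, +, −), so H is negative definite: a local maximum.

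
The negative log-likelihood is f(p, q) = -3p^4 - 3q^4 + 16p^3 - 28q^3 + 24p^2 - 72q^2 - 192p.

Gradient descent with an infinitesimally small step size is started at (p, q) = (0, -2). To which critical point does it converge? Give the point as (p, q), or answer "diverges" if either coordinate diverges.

f is separable, so gradient descent decouples: p follows -∂f/∂p, q follows -∂f/∂q.
∂f/∂p = -12(p - 4)(p - 2)(p + 2); at p=0 this is -192, so p increases.
∂f/∂q = -12q(q + 3)(q + 4); at q=-2 this is 48, so q decreases.
p converges to its nearest critical value 2 (a local min of the p-part); q converges to -3. The iterate converges to (2, -3).

(2, -3)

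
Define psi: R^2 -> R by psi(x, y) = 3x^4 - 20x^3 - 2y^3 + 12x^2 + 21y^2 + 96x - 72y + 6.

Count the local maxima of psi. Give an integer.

psi separates as a function of x plus a function of y, so ∇psi=0 decouples.
∂psi/∂x = 12(x - 4)(x - 2)(x + 1) = 0 at x ∈ {-1, 2, 4}; ∂psi/∂y = -6(y - 4)(y - 3) = 0 at y ∈ {3, 4}.
The Hessian is diagonal: diag(psi_xx, psi_yy). Second derivatives: psi_xx(-1)=180, psi_xx(2)=-72, psi_xx(4)=120; psi_yy(3)=6, psi_yy(4)=-6.
Local maxima occur where both diagonal entries negative: (2, 4). Count: 1.

1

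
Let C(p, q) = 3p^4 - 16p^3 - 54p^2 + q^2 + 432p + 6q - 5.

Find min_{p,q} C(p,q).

-1121

C(p,q) separates as A(p) + B(q) − 5, so its minimum is min A + min B − 5.
A'(p) = 12(p - 4)(p - 3)(p + 3) vanishes at p ∈ {-3, 3, 4}; B'(q) = 2q + 6 vanishes at q ∈ {-3}.
Local minima of A (where A''>0): A(-3)=-1107, A(4)=608. Local minima of B: B(-3)=-9.
So the global minimum of C is A(-3) + B(-3) − 5 = -1107 − 9 − 5 = -1121, attained at (-3, -3).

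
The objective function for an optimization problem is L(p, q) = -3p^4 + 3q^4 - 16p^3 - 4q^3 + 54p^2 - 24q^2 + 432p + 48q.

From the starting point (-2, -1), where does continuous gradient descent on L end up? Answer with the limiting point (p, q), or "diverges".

L is separable, so gradient descent decouples: p follows -∂L/∂p, q follows -∂L/∂q.
∂L/∂p = -12(p - 3)(p + 3)(p + 4); at p=-2 this is 120, so p decreases.
∂L/∂q = 12(q - 2)(q - 1)(q + 2); at q=-1 this is 72, so q decreases.
p converges to its nearest critical value -3 (a local min of the p-part); q converges to -2. The iterate converges to (-3, -2).

(-3, -2)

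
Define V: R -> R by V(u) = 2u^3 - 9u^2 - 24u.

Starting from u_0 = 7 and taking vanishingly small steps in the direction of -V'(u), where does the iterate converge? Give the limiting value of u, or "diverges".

4

V'(u) = 6(u - 4)(u + 1), so V'(7) = 144.
Gradient descent moves in the -V' direction, i.e. u is decreasing.
The nearest critical point in that direction is u = 4, where V'' = 30 > 0 (a local minimum). The iterate converges there.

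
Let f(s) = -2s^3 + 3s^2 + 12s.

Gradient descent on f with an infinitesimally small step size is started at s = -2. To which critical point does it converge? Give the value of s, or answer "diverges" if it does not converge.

-1

f'(s) = -6(s - 2)(s + 1), so f'(-2) = -24.
Gradient descent moves in the -f' direction, i.e. s is increasing.
The nearest critical point in that direction is s = -1, where f'' = 18 > 0 (a local minimum). The iterate converges there.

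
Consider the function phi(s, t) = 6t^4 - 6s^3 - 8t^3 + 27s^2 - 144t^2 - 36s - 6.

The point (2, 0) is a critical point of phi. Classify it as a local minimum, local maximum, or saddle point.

The mixed partial ∂²phi/∂s∂t is 0, so the Hessian at any point is diag(phi_ss, phi_tt) = diag(18(-2s + 3), 24(3t^2 - 2t - 12)).
At (2, 0): H = diag(-18, -288).
Both eigenvalues are negative, so H is negative definite: a local maximum.

local maximum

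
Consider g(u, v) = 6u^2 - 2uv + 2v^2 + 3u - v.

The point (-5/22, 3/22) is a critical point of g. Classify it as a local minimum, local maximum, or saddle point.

The Hessian of g is constant: H = [[12, -2], [-2, 4]].
det(H) = 12·4 − (-2)² = 44.
det(H) > 0 and tr(H) = 16 > 0, so H is positive definite and the point is a local minimum.

local minimum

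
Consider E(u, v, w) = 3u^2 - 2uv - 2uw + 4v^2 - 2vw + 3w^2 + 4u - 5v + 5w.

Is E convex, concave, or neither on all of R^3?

convex

E is quadratic, so its Hessian is the constant matrix H = [[6, -2, -2], [-2, 8, -2], [-2, -2, 6]].
Leading principal minors: 6, 44, 192.
All positive ⇒ H ≻ 0 ⇒ convex.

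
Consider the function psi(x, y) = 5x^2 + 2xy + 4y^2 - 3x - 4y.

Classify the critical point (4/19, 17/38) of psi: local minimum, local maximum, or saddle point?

The Hessian of psi is constant: H = [[10, 2], [2, 8]].
det(H) = 10·8 − 2² = 76.
det(H) > 0 and tr(H) = 18 > 0, so H is positive definite and the point is a local minimum.

local minimum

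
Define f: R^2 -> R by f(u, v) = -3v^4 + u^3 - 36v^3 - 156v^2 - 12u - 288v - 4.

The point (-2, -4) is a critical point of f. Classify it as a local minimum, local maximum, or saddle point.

The mixed partial ∂²f/∂u∂v is 0, so the Hessian at any point is diag(f_uu, f_vv) = diag(6u, -12(3v^2 + 18v + 26)).
At (-2, -4): H = diag(-12, -24).
Both eigenvalues are negative, so H is negative definite: a local maximum.

local maximum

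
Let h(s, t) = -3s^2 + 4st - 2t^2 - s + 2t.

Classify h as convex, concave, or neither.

h is quadratic, so its Hessian is the constant matrix H = [[-6, 4], [4, -4]].
det(H) = 8, tr(H) = -10.
det(H) > 0 and tr(H) < 0, so H is negative definite everywhere: concave.

concave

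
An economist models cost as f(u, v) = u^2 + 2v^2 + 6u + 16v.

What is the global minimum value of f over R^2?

f(u,v) separates as P(u) + Q(v), so its minimum is min P + min Q.
P'(u) = 2u + 6 vanishes at u ∈ {-3}; Q'(v) = 4v + 16 vanishes at v ∈ {-4}.
Local minima of P (where P''>0): P(-3)=-9. Local minima of Q: Q(-4)=-32.
So the global minimum of f is P(-3) + Q(-4) = -9 − 32 = -41, attained at (-3, -4).

-41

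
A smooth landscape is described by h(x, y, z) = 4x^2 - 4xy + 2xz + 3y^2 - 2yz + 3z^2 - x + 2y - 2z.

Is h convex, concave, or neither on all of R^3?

h is quadratic, so its Hessian is the constant matrix H = [[8, -4, 2], [-4, 6, -2], [2, -2, 6]].
Leading principal minors: 8, 32, 168.
All positive ⇒ H ≻ 0 ⇒ convex.

convex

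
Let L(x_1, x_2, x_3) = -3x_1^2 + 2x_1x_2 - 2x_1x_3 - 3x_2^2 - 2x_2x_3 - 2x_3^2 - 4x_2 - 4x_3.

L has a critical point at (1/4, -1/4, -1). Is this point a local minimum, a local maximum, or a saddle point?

The Hessian is constant: H = [[-6, 2, -2], [2, -6, -2], [-2, -2, -4]].
Leading principal minors: Δ₁ = -6, Δ₂ = 32, Δ₃ = -64.
The minors alternate sign starting negative (−, +, −), so H is negative definite: a local maximum.

local maximum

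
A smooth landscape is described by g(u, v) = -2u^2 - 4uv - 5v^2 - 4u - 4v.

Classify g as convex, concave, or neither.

g is quadratic, so its Hessian is the constant matrix H = [[-4, -4], [-4, -10]].
det(H) = 24, tr(H) = -14.
det(H) > 0 and tr(H) < 0, so H is negative definite everywhere: concave.

concave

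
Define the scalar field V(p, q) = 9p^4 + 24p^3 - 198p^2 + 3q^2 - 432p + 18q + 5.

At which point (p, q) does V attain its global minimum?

(3, -3)

V(p,q) separates as A(p) + B(q) + 5, so its minimum is min A + min B + 5.
A'(p) = 36(p - 3)(p + 1)(p + 4) vanishes at p ∈ {-4, -1, 3}; B'(q) = 6q + 18 vanishes at q ∈ {-3}.
Local minima of A (where A''>0): A(-4)=-672, A(3)=-1701. Local minima of B: B(-3)=-27.
So the global minimum of V is A(3) + B(-3) + 5 = -1701 − 27 + 5 = -1723, attained at (3, -3).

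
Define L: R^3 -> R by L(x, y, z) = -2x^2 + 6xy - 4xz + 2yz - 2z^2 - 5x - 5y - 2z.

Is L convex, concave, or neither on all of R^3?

neither

L is quadratic, so its Hessian is the constant matrix H = [[-4, 6, -4], [6, 0, 2], [-4, 2, -4]].
Leading principal minors: -4, -36, 64.
Neither pattern holds ⇒ H is indefinite ⇒ neither convex nor concave.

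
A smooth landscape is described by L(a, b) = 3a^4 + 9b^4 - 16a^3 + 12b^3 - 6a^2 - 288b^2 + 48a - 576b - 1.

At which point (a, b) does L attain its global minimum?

L(a,b) separates as P(a) + Q(b) − 1, so its minimum is min P + min Q − 1.
P'(a) = 12(a - 4)(a - 1)(a + 1) vanishes at a ∈ {-1, 1, 4}; Q'(b) = 36(b - 4)(b + 1)(b + 4) vanishes at b ∈ {-4, -1, 4}.
Local minima of P (where P''>0): P(-1)=-35, P(4)=-160. Local minima of Q: Q(-4)=-768, Q(4)=-3840.
So the global minimum of L is P(4) + Q(4) − 1 = -160 − 3840 − 1 = -4001, attained at (4, 4).

(4, 4)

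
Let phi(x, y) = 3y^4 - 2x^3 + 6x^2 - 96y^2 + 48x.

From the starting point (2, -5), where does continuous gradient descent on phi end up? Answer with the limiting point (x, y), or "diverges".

(-2, -4)

phi is separable, so gradient descent decouples: x follows -∂phi/∂x, y follows -∂phi/∂y.
∂phi/∂x = -6(x - 4)(x + 2); at x=2 this is 48, so x decreases.
∂phi/∂y = 12y(y - 4)(y + 4); at y=-5 this is -540, so y increases.
x converges to its nearest critical value -2 (a local min of the x-part); y converges to -4. The iterate converges to (-2, -4).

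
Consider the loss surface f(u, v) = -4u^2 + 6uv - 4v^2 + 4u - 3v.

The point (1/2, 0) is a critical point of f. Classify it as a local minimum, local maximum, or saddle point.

local maximum

The Hessian of f is constant: H = [[-8, 6], [6, -8]].
det(H) = (-8)·(-8) − 6² = 28.
det(H) > 0 and tr(H) = -16 < 0, so H is negative definite and the point is a local maximum.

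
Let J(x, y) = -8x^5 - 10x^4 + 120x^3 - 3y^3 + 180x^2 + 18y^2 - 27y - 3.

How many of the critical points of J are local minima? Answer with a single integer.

J separates as a function of x plus a function of y, so ∇J=0 decouples.
∂J/∂x = -40x(x - 3)(x + 1)(x + 3) = 0 at x ∈ {-3, -1, 0, 3}; ∂J/∂y = -9(y - 3)(y - 1) = 0 at y ∈ {1, 3}.
The Hessian is diagonal: diag(J_xx, J_yy). Second derivatives: J_xx(-3)=1440, J_xx(-1)=-320, J_xx(0)=360, J_xx(3)=-2880; J_yy(1)=18, J_yy(3)=-18.
Local minima occur where both diagonal entries positive: (-3, 1), (0, 1). Count: 2.

2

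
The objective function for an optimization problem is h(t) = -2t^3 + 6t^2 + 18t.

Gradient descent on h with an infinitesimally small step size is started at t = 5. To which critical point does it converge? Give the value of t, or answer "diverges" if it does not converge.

diverges

h'(t) = -6(t - 3)(t + 1), so h'(5) = -72.
Gradient descent moves in the -h' direction, i.e. t is increasing.
There is no critical point above t=5, and h' keeps the same sign, so the iterate runs off to +∞.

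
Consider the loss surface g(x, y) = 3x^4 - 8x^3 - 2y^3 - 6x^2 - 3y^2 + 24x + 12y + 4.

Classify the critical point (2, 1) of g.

The mixed partial ∂²g/∂x∂y is 0, so the Hessian at any point is diag(g_xx, g_yy) = diag(12(3x^2 - 4x - 1), -6(2y + 1)).
At (2, 1): H = diag(36, -18).
The eigenvalues have opposite signs, so H is indefinite: a saddle point.

saddle point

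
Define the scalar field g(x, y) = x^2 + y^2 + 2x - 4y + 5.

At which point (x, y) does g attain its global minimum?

g(x,y) separates as P(x) + Q(y) + 5, so its minimum is min P + min Q + 5.
P'(x) = 2x + 2 vanishes at x ∈ {-1}; Q'(y) = 2y - 4 vanishes at y ∈ {2}.
Local minima of P (where P''>0): P(-1)=-1. Local minima of Q: Q(2)=-4.
So the global minimum of g is P(-1) + Q(2) + 5 = -1 − 4 + 5 = 0, attained at (-1, 2).

(-1, 2)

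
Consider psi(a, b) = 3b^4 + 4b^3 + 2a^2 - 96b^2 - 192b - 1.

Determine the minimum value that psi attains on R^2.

-1281

psi(a,b) separates as P(a) + Q(b) − 1, so its minimum is min P + min Q − 1.
P'(a) = 4a vanishes at a ∈ {0}; Q'(b) = 12(b - 4)(b + 1)(b + 4) vanishes at b ∈ {-4, -1, 4}.
Local minima of P (where P''>0): P(0)=0. Local minima of Q: Q(-4)=-256, Q(4)=-1280.
So the global minimum of psi is P(0) + Q(4) − 1 = 0 − 1280 − 1 = -1281, attained at (0, 4).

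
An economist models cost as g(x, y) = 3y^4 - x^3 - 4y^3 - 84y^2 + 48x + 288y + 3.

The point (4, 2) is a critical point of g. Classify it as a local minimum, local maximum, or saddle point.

local maximum

The mixed partial ∂²g/∂x∂y is 0, so the Hessian at any point is diag(g_xx, g_yy) = diag(-6x, 12(3y^2 - 2y - 14)).
At (4, 2): H = diag(-24, -72).
Both eigenvalues are negative, so H is negative definite: a local maximum.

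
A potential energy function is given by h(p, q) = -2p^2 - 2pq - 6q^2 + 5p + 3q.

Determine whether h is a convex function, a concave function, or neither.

h is quadratic, so its Hessian is the constant matrix H = [[-4, -2], [-2, -12]].
det(H) = 44, tr(H) = -16.
det(H) > 0 and tr(H) < 0, so H is negative definite everywhere: concave.

concave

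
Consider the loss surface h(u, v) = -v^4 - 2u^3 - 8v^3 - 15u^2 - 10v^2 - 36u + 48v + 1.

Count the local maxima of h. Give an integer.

h separates as a function of u plus a function of v, so ∇h=0 decouples.
∂h/∂u = -6(u + 2)(u + 3) = 0 at u ∈ {-3, -2}; ∂h/∂v = -4(v - 1)(v + 3)(v + 4) = 0 at v ∈ {-4, -3, 1}.
The Hessian is diagonal: diag(h_uu, h_vv). Second derivatives: h_uu(-3)=6, h_uu(-2)=-6; h_vv(-4)=-20, h_vv(-3)=16, h_vv(1)=-80.
Local maxima occur where both diagonal entries negative: (-2, -4), (-2, 1). Count: 2.

2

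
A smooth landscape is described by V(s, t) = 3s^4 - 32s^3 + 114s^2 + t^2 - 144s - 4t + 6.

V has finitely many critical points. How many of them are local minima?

V separates as a function of s plus a function of t, so ∇V=0 decouples.
∂V/∂s = 12(s - 4)(s - 3)(s - 1) = 0 at s ∈ {1, 3, 4}; ∂V/∂t = 2(t - 2) = 0 at t ∈ {2}.
The Hessian is diagonal: diag(V_ss, V_tt). Second derivatives: V_ss(1)=72, V_ss(3)=-24, V_ss(4)=36; V_tt(2)=2.
Local minima occur where both diagonal entries positive: (1, 2), (4, 2). Count: 2.

2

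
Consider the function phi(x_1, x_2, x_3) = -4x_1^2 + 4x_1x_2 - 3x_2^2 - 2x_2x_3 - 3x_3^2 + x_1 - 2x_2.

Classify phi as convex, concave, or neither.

phi is quadratic, so its Hessian is the constant matrix H = [[-8, 4, 0], [4, -6, -2], [0, -2, -6]].
Leading principal minors: -8, 32, -160.
Signs alternate −, +, − ⇒ H ≺ 0 ⇒ concave.

concave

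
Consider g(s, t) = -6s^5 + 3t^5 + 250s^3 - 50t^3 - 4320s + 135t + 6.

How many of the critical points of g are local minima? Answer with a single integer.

4

g separates as a function of s plus a function of t, so ∇g=0 decouples.
∂g/∂s = -30(s - 4)(s - 3)(s + 3)(s + 4) = 0 at s ∈ {-4, -3, 3, 4}; ∂g/∂t = 15(t - 3)(t - 1)(t + 1)(t + 3) = 0 at t ∈ {-3, -1, 1, 3}.
The Hessian is diagonal: diag(g_ss, g_tt). Second derivatives: g_ss(-4)=1680, g_ss(-3)=-1260, g_ss(3)=1260, g_ss(4)=-1680; g_tt(-3)=-720, g_tt(-1)=240, g_tt(1)=-240, g_tt(3)=720.
Local minima occur where both diagonal entries positive: (-4, -1), (-4, 3), (3, -1), (3, 3). Count: 4.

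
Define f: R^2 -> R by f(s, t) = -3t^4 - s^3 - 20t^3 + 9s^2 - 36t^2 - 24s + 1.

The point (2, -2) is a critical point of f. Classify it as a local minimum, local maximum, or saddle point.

The mixed partial ∂²f/∂s∂t is 0, so the Hessian at any point is diag(f_ss, f_tt) = diag(6(-s + 3), -12(3t^2 + 10t + 6)).
At (2, -2): H = diag(6, 24).
Both eigenvalues are positive, so H is positive definite: a local minimum.

local minimum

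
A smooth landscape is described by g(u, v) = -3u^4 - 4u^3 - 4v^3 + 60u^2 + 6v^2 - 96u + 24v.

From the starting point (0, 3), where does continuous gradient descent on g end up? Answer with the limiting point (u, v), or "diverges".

diverges

g is separable, so gradient descent decouples: u follows -∂g/∂u, v follows -∂g/∂v.
∂g/∂u = -12(u - 2)(u - 1)(u + 4); at u=0 this is -96, so u increases.
∂g/∂v = -12(v - 2)(v + 1); at v=3 this is -48, so v increases.
The v-coordinate has no critical point in that direction and runs off to infinity.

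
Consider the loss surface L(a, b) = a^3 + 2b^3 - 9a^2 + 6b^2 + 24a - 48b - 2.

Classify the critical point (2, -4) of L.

The mixed partial ∂²L/∂a∂b is 0, so the Hessian at any point is diag(L_aa, L_bb) = diag(6(a - 3), 12(b + 1)).
At (2, -4): H = diag(-6, -36).
Both eigenvalues are negative, so H is negative definite: a local maximum.

local maximum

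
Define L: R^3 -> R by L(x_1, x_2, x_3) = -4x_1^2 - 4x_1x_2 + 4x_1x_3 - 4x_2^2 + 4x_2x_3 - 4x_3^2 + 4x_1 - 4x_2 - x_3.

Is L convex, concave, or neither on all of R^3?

L is quadratic, so its Hessian is the constant matrix H = [[-8, -4, 4], [-4, -8, 4], [4, 4, -8]].
Leading principal minors: -8, 48, -256.
Signs alternate −, +, − ⇒ H ≺ 0 ⇒ concave.

concave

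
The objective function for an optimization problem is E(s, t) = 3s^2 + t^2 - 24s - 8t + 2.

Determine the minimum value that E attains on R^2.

E(s,t) separates as P(s) + Q(t) + 2, so its minimum is min P + min Q + 2.
P'(s) = 6s - 24 vanishes at s ∈ {4}; Q'(t) = 2(t - 4) vanishes at t ∈ {4}.
Local minima of P (where P''>0): P(4)=-48. Local minima of Q: Q(4)=-16.
So the global minimum of E is P(4) + Q(4) + 2 = -48 − 16 + 2 = -62, attained at (4, 4).

-62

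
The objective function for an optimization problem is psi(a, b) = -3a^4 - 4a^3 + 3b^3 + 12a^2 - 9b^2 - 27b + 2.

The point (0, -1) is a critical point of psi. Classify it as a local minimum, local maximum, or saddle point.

saddle point

The mixed partial ∂²psi/∂a∂b is 0, so the Hessian at any point is diag(psi_aa, psi_bb) = diag(12(-3a^2 - 2a + 2), 18(b - 1)).
At (0, -1): H = diag(24, -36).
The eigenvalues have opposite signs, so H is indefinite: a saddle point.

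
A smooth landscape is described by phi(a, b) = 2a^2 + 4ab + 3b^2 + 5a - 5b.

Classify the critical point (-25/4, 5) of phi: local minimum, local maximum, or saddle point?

local minimum

The Hessian of phi is constant: H = [[4, 4], [4, 6]].
det(H) = 4·6 − 4² = 8.
det(H) > 0 and tr(H) = 10 > 0, so H is positive definite and the point is a local minimum.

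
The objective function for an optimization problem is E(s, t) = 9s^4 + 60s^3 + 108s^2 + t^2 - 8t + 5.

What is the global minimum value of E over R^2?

E(s,t) separates as P(s) + Q(t) + 5, so its minimum is min P + min Q + 5.
P'(s) = 36s(s + 2)(s + 3) vanishes at s ∈ {-3, -2, 0}; Q'(t) = 2(t - 4) vanishes at t ∈ {4}.
Local minima of P (where P''>0): P(-3)=81, P(0)=0. Local minima of Q: Q(4)=-16.
So the global minimum of E is P(0) + Q(4) + 5 = 0 − 16 + 5 = -11, attained at (0, 4).

-11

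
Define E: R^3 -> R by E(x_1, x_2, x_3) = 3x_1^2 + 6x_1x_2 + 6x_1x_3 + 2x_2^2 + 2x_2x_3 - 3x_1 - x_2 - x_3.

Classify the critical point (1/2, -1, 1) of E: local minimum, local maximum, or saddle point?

The Hessian is constant: H = [[6, 6, 6], [6, 4, 2], [6, 2, 0]].
Leading principal minors: Δ₁ = 6, Δ₂ = -12, Δ₃ = -24.
The minors fit neither the all-positive nor the alternating-sign pattern, so H is indefinite: a saddle point.

saddle point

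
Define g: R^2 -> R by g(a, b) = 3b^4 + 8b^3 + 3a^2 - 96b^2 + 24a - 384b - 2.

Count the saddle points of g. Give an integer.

g separates as a function of a plus a function of b, so ∇g=0 decouples.
∂g/∂a = 6(a + 4) = 0 at a ∈ {-4}; ∂g/∂b = 12(b - 4)(b + 2)(b + 4) = 0 at b ∈ {-4, -2, 4}.
The Hessian is diagonal: diag(g_aa, g_bb). Second derivatives: g_aa(-4)=6; g_bb(-4)=192, g_bb(-2)=-144, g_bb(4)=576.
Saddle points occur where the two diagonal entries have opposite signs: (-4, -2). Count: 1.

1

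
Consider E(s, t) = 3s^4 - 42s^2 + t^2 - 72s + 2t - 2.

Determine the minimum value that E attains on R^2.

E(s,t) separates as P(s) + Q(t) − 2, so its minimum is min P + min Q − 2.
P'(s) = 12(s - 3)(s + 1)(s + 2) vanishes at s ∈ {-2, -1, 3}; Q'(t) = 2(t + 1) vanishes at t ∈ {-1}.
Local minima of P (where P''>0): P(-2)=24, P(3)=-351. Local minima of Q: Q(-1)=-1.
So the global minimum of E is P(3) + Q(-1) − 2 = -351 − 1 − 2 = -354, attained at (3, -1).

-354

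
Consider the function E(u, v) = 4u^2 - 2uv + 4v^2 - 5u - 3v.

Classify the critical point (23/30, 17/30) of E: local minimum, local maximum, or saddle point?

local minimum

The Hessian of E is constant: H = [[8, -2], [-2, 8]].
det(H) = 8·8 − (-2)² = 60.
det(H) > 0 and tr(H) = 16 > 0, so H is positive definite and the point is a local minimum.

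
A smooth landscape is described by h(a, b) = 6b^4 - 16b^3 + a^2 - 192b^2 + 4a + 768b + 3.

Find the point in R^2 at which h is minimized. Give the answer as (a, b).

h(a,b) separates as P(a) + Q(b) + 3, so its minimum is min P + min Q + 3.
P'(a) = 2a + 4 vanishes at a ∈ {-2}; Q'(b) = 24(b - 4)(b - 2)(b + 4) vanishes at b ∈ {-4, 2, 4}.
Local minima of P (where P''>0): P(-2)=-4. Local minima of Q: Q(-4)=-3584, Q(4)=512.
So the global minimum of h is P(-2) + Q(-4) + 3 = -4 − 3584 + 3 = -3585, attained at (-2, -4).

(-2, -4)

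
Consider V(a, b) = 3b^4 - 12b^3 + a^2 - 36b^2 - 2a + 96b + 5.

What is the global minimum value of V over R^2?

-188

V(a,b) separates as P(a) + Q(b) + 5, so its minimum is min P + min Q + 5.
P'(a) = 2a - 2 vanishes at a ∈ {1}; Q'(b) = 12(b - 4)(b - 1)(b + 2) vanishes at b ∈ {-2, 1, 4}.
Local minima of P (where P''>0): P(1)=-1. Local minima of Q: Q(-2)=-192, Q(4)=-192.
So the global minimum of V is P(1) + Q(-2) + 5 = -1 − 192 + 5 = -188, attained at (1, -2).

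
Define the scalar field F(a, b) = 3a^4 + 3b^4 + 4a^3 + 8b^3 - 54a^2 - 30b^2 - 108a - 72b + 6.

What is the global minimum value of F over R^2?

-605

F(a,b) separates as P(a) + Q(b) + 6, so its minimum is min P + min Q + 6.
P'(a) = 12(a - 3)(a + 1)(a + 3) vanishes at a ∈ {-3, -1, 3}; Q'(b) = 12(b - 2)(b + 1)(b + 3) vanishes at b ∈ {-3, -1, 2}.
Local minima of P (where P''>0): P(-3)=-27, P(3)=-459. Local minima of Q: Q(-3)=-27, Q(2)=-152.
So the global minimum of F is P(3) + Q(2) + 6 = -459 − 152 + 6 = -605, attained at (3, 2).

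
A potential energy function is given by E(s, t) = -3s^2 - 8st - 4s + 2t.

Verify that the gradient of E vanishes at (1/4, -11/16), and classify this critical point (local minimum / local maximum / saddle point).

∇E = (-6s - 8t - 4, -8s + 2); substituting (1/4, -11/16) gives ∇E = (0, 0), so (1/4, -11/16) is indeed a critical point.
The Hessian of E is constant: H = [[-6, -8], [-8, 0]].
det(H) = (-6)·0 − (-8)² = -64.
Since det(H) < 0, H is indefinite and the critical point is a saddle point.

saddle point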